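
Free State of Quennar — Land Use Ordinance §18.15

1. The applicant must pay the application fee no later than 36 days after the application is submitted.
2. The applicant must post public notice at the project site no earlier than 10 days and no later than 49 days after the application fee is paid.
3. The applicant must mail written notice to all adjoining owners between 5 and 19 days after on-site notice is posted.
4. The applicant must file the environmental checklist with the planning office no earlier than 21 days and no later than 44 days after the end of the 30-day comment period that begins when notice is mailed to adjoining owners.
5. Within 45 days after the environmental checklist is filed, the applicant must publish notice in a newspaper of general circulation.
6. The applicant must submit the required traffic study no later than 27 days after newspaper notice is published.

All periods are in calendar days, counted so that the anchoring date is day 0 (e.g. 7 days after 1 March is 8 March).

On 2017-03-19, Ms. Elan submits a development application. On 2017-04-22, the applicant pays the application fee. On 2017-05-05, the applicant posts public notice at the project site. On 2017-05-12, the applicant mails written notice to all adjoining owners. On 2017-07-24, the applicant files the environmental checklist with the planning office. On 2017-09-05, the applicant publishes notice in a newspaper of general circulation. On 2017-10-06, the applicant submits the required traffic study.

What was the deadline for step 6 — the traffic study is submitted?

2017-10-02

Step 6 runs from 2017-09-05, when newspaper notice is published. 27 days after 2017-09-05 is 2017-10-02.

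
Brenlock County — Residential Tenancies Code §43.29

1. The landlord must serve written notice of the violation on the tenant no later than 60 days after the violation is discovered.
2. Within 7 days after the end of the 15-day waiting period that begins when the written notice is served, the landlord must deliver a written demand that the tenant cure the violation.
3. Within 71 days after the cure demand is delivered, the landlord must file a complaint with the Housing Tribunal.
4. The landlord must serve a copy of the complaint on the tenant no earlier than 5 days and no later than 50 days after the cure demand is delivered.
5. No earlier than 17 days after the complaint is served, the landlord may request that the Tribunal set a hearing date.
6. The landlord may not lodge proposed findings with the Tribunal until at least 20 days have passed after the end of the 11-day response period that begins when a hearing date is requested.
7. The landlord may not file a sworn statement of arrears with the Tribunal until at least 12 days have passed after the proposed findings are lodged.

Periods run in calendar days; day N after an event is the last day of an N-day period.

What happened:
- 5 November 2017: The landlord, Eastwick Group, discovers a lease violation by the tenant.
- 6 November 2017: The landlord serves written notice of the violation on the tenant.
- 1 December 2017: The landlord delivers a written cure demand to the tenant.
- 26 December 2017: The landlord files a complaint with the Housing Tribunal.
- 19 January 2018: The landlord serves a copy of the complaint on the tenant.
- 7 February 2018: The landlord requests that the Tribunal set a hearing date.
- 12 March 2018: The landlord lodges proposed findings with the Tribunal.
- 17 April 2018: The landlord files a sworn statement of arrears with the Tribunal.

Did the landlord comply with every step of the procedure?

Step 1 — counting 60 days from 5 November 2017 (when the violation is discovered) gives a deadline of 4 January 2018; done 6 November 2017 — timely.
Step 2 — counting 7 days from 21 November 2017 (end of the 15-day waiting period, which began when the written notice is served on 6 November 2017) gives a deadline of 28 November 2017; not done until 1 December 2017, 3 days after the deadline.

No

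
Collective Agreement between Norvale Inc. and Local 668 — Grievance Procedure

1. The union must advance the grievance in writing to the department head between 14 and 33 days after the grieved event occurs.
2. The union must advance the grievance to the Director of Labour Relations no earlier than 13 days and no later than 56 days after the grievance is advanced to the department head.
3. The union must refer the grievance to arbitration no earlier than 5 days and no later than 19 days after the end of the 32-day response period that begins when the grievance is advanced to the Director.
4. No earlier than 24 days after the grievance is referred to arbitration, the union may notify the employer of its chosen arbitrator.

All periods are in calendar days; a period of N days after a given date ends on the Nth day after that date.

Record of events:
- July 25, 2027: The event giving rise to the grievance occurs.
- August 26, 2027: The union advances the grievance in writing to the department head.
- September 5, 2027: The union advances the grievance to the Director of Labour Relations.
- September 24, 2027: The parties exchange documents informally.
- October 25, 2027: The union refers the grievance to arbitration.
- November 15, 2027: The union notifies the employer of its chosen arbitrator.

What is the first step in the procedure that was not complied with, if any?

Step 2

(1) the permitted window runs from July 25, 2027 + 14 = August 8, 2027 to July 25, 2027 + 33 = August 27, 2027; August 26, 2027 falls inside that range.
(2) the permitted window runs from August 26, 2027 + 13 = September 8, 2027 to August 26, 2027 + 56 = October 21, 2027; done September 5, 2027 — 3 days before the window opened.
The analysis stops there.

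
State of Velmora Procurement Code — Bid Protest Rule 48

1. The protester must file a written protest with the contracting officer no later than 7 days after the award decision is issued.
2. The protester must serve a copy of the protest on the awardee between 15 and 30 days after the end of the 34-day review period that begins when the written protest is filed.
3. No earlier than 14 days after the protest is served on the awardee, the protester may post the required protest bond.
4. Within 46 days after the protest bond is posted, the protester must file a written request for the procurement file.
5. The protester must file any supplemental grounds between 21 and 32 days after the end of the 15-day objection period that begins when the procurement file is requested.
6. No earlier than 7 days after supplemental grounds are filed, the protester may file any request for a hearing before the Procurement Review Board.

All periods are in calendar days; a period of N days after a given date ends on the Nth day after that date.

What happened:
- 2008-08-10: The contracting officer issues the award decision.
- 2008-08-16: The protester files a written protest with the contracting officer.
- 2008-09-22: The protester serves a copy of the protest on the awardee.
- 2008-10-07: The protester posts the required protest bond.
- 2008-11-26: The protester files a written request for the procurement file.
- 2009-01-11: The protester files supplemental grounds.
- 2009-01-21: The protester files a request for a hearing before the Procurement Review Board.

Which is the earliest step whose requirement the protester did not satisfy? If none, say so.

Step 2

Step 1 — counting 7 days from 2008-08-10 (when the award decision is issued) gives a deadline of 2008-08-17; done 2008-08-16 — timely.
Step 2 — 15 and 30 days from 2008-09-19 (end of the 34-day review period, which began when the written protest is filed on 2008-08-16) are 2008-10-04 and 2008-10-19 respectively; 2008-09-22 is 12 days too early.
The procedure was therefore not followed at step 2.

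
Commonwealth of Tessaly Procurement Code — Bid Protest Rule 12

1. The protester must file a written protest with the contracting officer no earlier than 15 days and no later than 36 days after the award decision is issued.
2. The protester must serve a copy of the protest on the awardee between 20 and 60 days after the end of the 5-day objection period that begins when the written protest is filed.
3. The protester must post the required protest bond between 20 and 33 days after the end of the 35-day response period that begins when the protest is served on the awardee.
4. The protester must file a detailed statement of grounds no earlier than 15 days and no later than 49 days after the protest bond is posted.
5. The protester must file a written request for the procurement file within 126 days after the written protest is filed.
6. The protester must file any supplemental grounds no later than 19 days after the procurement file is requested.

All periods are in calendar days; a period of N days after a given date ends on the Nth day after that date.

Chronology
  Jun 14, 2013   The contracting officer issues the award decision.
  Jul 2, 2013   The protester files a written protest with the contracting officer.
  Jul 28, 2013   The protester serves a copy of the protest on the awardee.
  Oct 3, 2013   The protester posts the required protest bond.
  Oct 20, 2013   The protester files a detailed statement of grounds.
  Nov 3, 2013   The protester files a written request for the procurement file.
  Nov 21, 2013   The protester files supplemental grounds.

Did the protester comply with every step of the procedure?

Step 1 — 15 and 36 days from Jun 14, 2013 (when the award decision is issued) are Jun 29, 2013 and Jul 20, 2013 respectively; done Jul 2, 2013, which is between those dates.
Step 2 — 20 and 60 days from Jul 7, 2013 (end of the 5-day objection period, which began when the written protest is filed on Jul 2, 2013) are Jul 27, 2013 and Sep 5, 2013 respectively; done Jul 28, 2013 — within the window.
Step 3 — 20 and 33 days from Sep 1, 2013 (end of the 35-day response period, which began when the protest is served on the awardee on Jul 28, 2013) are Sep 21, 2013 and Oct 4, 2013 respectively; done Oct 3, 2013 — within the window.
Step 4 — 15 and 49 days from Oct 3, 2013 (when the protest bond is posted) are Oct 18, 2013 and Nov 21, 2013 respectively; done Oct 20, 2013 — within the window.
Step 5 — counting 126 days from Jul 2, 2013 (when the written protest is filed) gives a deadline of Nov 5, 2013; Nov 3, 2013 is within that limit.
Step 6 — counting 19 days from Nov 3, 2013 (when the procurement file is requested) gives a deadline of Nov 22, 2013; done Nov 21, 2013 — timely.

Yes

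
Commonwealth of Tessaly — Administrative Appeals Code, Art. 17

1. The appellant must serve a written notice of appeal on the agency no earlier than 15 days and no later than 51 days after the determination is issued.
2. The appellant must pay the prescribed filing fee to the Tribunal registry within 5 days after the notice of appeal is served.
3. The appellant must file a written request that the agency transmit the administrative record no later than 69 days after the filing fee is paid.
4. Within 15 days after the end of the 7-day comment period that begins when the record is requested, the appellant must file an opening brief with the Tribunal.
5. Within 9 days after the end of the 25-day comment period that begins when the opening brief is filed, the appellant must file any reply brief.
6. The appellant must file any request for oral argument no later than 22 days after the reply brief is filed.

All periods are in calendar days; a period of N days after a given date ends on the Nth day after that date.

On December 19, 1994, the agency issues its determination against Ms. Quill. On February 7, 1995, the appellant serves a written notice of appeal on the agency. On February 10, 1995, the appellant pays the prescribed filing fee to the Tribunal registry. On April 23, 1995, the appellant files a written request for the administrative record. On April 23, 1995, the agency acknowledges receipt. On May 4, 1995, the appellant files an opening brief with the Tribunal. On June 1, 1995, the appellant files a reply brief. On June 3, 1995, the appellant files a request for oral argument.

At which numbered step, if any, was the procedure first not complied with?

Step 1 — 15 and 51 days from December 19, 1994 (when the determination is issued) are January 3, 1995 and February 8, 1995 respectively; February 7, 1995 falls inside that range.
Step 2 — counting 5 days from February 7, 1995 (when the notice of appeal is served) gives a deadline of February 12, 1995; completed February 10, 1995, before the deadline.
Step 3 — counting 69 days from February 10, 1995 (when the filing fee is paid) gives a deadline of April 20, 1995; done April 23, 1995 — 3 days late.
The procedure was therefore not followed at step 3.

Step 3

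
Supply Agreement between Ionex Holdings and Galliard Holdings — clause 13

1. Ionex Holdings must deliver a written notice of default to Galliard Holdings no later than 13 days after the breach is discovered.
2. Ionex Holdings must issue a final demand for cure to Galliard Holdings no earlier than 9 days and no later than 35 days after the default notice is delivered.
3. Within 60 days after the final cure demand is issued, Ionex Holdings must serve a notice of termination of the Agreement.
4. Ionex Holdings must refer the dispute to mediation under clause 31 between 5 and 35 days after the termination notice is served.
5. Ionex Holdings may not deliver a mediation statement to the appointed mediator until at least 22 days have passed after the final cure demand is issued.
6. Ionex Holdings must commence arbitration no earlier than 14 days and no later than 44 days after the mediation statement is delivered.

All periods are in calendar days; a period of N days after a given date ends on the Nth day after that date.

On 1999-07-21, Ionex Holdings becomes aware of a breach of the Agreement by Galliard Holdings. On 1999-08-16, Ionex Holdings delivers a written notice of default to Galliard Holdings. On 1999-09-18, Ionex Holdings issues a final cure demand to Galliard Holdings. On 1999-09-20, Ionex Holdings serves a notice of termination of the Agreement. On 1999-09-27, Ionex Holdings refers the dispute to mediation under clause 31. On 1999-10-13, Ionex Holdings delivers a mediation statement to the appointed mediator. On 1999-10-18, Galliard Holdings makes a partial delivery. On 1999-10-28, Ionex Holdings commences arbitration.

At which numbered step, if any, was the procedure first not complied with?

Step 1

(1) due by 1999-07-21 + 13 days = 1999-08-03; not done until 1999-08-16, 13 days after the deadline.
The analysis stops there.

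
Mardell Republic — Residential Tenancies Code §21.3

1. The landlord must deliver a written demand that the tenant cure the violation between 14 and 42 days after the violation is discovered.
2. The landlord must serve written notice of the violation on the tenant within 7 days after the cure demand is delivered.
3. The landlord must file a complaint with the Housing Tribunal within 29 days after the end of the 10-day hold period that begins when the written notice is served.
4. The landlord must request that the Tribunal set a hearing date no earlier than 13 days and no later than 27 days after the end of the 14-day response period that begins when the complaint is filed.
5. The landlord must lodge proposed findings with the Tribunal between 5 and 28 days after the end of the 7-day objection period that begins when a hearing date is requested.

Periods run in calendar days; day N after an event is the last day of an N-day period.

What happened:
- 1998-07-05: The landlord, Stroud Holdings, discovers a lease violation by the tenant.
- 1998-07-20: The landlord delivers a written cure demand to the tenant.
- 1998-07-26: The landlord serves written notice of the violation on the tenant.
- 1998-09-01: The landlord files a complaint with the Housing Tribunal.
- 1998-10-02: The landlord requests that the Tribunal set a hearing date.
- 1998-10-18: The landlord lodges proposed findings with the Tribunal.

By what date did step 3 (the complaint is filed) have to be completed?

1998-09-03

The written notice is served on 1998-07-26; the 10-day hold period therefore ends 1998-08-05, and step 3 runs from that date. 29 days after 1998-08-05 is 1998-09-03.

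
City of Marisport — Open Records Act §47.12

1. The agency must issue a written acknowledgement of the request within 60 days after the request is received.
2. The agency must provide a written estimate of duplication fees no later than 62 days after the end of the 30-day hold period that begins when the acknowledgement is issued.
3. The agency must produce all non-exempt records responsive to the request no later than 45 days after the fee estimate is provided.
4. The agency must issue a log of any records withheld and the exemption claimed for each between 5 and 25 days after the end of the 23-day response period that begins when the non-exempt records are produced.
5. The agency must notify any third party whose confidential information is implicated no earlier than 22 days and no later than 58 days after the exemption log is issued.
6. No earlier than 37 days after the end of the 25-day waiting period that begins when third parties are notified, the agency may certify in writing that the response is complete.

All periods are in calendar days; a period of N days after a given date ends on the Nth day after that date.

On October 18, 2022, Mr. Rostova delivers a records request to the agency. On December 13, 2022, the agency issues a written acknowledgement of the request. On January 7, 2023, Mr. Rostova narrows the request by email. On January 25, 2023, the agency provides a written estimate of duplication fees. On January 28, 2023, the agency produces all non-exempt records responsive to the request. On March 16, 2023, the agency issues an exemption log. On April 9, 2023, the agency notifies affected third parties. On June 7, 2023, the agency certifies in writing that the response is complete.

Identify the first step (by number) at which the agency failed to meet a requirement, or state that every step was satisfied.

Step 6

Step 1 — counting 60 days from October 18, 2022 (when the request is received) gives a deadline of December 17, 2022; December 13, 2022 is within that limit.
Step 2 — counting 62 days from January 12, 2023 (end of the 30-day hold period, which began when the acknowledgement is issued on December 13, 2022) gives a deadline of March 15, 2023; done January 25, 2023 — timely.
Step 3 — counting 45 days from January 25, 2023 (when the fee estimate is provided) gives a deadline of March 11, 2023; done January 28, 2023 — timely.
Step 4 — 5 and 25 days from February 20, 2023 (end of the 23-day response period, which began when the non-exempt records are produced on January 28, 2023) are February 25, 2023 and March 17, 2023 respectively; done March 16, 2023, which is between those dates.
Step 5 — 22 and 58 days from March 16, 2023 (when the exemption log is issued) are April 7, 2023 and May 13, 2023 respectively; April 9, 2023 falls inside that range.
Step 6 — must wait 37 days from May 4, 2023 (end of the 25-day waiting period, which began when third parties are notified on April 9, 2023), so not before June 10, 2023; June 7, 2023 is 3 days before the earliest permitted date.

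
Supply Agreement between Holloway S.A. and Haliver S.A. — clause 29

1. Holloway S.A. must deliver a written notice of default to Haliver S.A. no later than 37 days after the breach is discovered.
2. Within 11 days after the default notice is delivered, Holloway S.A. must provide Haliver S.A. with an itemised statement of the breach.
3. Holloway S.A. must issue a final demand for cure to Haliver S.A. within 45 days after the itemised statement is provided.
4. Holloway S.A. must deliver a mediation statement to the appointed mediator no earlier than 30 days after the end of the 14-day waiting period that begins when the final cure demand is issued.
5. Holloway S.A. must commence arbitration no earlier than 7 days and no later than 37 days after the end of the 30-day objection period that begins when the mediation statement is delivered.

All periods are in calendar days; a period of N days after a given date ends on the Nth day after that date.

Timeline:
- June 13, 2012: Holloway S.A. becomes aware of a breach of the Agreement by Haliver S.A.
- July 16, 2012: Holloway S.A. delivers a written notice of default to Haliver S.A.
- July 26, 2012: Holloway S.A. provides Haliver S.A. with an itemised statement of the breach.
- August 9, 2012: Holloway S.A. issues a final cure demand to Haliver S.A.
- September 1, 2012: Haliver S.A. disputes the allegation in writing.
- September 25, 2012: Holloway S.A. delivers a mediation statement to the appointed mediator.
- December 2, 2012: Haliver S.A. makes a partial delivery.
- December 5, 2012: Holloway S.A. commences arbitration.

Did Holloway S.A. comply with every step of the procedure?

Step 1 — counting 37 days from June 13, 2012 (when the breach is discovered) gives a deadline of July 20, 2012; July 16, 2012 is within that limit.
Step 2 — counting 11 days from July 16, 2012 (when the default notice is delivered) gives a deadline of July 27, 2012; completed July 26, 2012, before the deadline.
Step 3 — counting 45 days from July 26, 2012 (when the itemised statement is provided) gives a deadline of September 9, 2012; done August 9, 2012 — timely.
Step 4 — must wait 30 days from August 23, 2012 (end of the 14-day waiting period, which began when the final cure demand is issued on August 9, 2012), so not before September 22, 2012; done September 25, 2012 — permitted.
Step 5 — 7 and 37 days from October 25, 2012 (end of the 30-day objection period, which began when the mediation statement is delivered on September 25, 2012) are November 1, 2012 and December 1, 2012 respectively; December 5, 2012 is 4 days past the end of the window.

No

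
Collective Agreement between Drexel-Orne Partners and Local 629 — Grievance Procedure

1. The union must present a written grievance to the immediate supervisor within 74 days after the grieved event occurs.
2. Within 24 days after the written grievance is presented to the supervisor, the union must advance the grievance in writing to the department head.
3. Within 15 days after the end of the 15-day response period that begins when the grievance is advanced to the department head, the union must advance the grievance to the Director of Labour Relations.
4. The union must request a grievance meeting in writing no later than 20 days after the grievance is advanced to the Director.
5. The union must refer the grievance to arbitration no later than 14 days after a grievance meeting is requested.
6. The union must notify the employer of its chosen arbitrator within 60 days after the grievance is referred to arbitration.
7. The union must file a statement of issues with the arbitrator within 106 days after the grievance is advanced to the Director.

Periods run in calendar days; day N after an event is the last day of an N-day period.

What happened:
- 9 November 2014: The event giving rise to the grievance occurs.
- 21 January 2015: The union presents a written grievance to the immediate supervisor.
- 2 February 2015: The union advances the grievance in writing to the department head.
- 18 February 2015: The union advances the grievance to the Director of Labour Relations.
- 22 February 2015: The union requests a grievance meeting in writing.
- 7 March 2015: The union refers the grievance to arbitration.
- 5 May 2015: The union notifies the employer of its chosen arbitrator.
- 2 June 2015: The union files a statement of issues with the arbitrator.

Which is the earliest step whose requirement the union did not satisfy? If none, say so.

None — every step was satisfied

(1) due by 9 November 2014 + 74 days = 22 January 2015; completed 21 January 2015, before the deadline.
(2) due by 21 January 2015 + 24 days = 14 February 2015; 2 February 2015 is within that limit.
(3) due by 17 February 2015 + 15 days = 4 March 2015; 18 February 2015 is within that limit.
(4) due by 18 February 2015 + 20 days = 10 March 2015; completed 22 February 2015, before the deadline.
(5) due by 22 February 2015 + 14 days = 8 March 2015; completed 7 March 2015, before the deadline.
(6) due by 7 March 2015 + 60 days = 6 May 2015; 5 May 2015 is within that limit.
(7) due by 18 February 2015 + 106 days = 4 June 2015; completed 2 June 2015, before the deadline.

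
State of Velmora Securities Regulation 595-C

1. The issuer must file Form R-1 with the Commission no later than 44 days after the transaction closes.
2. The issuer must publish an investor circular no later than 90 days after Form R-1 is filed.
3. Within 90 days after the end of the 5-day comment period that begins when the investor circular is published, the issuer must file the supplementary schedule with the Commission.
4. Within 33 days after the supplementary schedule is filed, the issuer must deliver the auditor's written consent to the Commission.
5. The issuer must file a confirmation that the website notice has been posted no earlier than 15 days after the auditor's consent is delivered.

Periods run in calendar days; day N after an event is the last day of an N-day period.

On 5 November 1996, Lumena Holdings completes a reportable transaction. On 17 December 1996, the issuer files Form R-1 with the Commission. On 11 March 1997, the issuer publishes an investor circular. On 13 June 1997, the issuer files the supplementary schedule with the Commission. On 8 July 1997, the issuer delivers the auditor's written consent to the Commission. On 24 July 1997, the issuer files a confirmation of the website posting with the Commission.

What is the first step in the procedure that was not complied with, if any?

Step 1 — counting 44 days from 5 November 1996 (when the transaction closes) gives a deadline of 19 December 1996; completed 17 December 1996, before the deadline.
Step 2 — counting 90 days from 17 December 1996 (when Form R-1 is filed) gives a deadline of 17 March 1997; done 11 March 1997 — timely.
Step 3 — counting 90 days from 16 March 1997 (end of the 5-day comment period, which began when the investor circular is published on 11 March 1997) gives a deadline of 14 June 1997; completed 13 June 1997, before the deadline.
Step 4 — counting 33 days from 13 June 1997 (when the supplementary schedule is filed) gives a deadline of 16 July 1997; done 8 July 1997 — timely.
Step 5 — must wait 15 days from 8 July 1997 (when the auditor's consent is delivered), so not before 23 July 1997; 24 July 1997 is on or after that date.

None — every step was satisfied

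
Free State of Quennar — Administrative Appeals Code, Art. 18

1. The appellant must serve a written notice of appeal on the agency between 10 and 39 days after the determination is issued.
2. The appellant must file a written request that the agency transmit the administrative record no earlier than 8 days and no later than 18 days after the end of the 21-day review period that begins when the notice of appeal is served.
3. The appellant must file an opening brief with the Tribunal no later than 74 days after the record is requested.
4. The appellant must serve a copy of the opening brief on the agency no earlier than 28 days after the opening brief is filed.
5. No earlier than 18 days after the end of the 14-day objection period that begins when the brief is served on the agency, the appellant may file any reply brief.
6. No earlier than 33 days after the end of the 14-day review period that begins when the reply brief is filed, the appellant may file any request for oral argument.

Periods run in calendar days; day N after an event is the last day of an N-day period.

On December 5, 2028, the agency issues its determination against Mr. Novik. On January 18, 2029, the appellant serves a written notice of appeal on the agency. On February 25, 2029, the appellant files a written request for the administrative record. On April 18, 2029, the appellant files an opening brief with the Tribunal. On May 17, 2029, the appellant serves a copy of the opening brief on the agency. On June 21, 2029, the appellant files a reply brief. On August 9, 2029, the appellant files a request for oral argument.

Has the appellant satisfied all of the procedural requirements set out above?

No

(1) the permitted window runs from December 5, 2028 + 10 = December 15, 2028 to December 5, 2028 + 39 = January 13, 2029; done January 18, 2029 — 5 days after the window closed.
No need to go further; step 1 was not satisfied.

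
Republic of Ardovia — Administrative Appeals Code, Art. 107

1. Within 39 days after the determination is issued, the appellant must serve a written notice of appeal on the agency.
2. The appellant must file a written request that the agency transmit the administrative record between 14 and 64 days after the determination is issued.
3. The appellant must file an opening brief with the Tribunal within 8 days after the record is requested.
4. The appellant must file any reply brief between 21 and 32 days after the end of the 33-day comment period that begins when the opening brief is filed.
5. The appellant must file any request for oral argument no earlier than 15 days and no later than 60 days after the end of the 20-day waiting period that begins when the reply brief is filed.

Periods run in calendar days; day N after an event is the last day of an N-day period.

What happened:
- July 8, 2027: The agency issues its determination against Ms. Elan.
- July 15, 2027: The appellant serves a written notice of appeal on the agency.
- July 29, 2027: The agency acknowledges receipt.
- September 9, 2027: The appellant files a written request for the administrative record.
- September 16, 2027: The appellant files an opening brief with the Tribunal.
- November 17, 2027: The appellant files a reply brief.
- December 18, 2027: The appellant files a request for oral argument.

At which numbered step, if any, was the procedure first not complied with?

Step 5

Step 1: 39 days after July 8, 2027 (when the determination is issued) is August 16, 2027; done July 15, 2027 — timely.
Step 2: the window is 14–64 days after July 8, 2027 (when the determination is issued), so July 22, 2027 through September 10, 2027; done September 9, 2027 — within the window.
Step 3: 8 days after September 9, 2027 (when the record is requested) is September 17, 2027; September 16, 2027 is within that limit.
Step 4: the window is 21–32 days after October 19, 2027 (end of the 33-day comment period, which began when the opening brief is filed on September 16, 2027), so November 9, 2027 through November 20, 2027; done November 17, 2027, which is between those dates.
Step 5: the window is 15–60 days after December 7, 2027 (end of the 20-day waiting period, which began when the reply brief is filed on November 17, 2027), so December 22, 2027 through February 5, 2028; December 18, 2027 is 4 days too early.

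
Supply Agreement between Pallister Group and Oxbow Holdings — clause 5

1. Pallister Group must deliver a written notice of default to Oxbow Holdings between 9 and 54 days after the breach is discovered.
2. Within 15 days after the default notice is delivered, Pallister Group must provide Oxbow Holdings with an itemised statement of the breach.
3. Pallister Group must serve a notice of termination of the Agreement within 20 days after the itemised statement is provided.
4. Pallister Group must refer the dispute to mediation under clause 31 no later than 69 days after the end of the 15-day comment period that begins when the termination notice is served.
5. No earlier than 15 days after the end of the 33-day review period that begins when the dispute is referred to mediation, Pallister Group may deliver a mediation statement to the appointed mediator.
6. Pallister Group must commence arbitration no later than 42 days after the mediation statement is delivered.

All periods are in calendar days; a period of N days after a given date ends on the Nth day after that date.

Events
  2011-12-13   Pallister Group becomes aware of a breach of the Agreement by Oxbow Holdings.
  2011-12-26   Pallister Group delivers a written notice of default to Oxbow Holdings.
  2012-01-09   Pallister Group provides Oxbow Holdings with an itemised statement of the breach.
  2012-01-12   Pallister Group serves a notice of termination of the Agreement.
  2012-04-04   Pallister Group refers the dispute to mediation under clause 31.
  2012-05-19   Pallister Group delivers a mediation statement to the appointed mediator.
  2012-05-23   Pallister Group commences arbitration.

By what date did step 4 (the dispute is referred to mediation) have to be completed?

2012-04-05

The termination notice is served on 2012-01-12; the 15-day comment period therefore ends 2012-01-27, and step 4 runs from that date. 69 days after 2012-01-27 is 2012-04-05.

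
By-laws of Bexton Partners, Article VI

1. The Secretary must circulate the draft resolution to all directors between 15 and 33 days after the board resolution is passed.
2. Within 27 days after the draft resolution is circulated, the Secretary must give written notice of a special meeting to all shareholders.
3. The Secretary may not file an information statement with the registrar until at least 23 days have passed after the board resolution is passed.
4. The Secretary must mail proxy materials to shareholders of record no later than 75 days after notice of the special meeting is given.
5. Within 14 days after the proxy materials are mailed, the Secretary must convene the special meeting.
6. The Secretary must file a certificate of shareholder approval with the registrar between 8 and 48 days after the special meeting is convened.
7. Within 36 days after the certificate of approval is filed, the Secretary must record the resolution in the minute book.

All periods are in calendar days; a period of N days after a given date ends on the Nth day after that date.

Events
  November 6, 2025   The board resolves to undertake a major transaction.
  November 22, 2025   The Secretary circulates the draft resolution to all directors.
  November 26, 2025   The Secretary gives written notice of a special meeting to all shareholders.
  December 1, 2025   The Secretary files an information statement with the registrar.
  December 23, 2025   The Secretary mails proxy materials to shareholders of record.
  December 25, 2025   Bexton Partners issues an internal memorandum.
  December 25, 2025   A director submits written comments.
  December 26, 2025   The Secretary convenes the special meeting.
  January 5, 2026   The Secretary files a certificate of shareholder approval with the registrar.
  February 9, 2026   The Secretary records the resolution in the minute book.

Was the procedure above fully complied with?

Step 1: the window is 15–33 days after November 6, 2025 (when the board resolution is passed), so November 21, 2025 through December 9, 2025; November 22, 2025 falls inside that range.
Step 2: 27 days after November 22, 2025 (when the draft resolution is circulated) is December 19, 2025; completed November 26, 2025, before the deadline.
Step 3: the earliest permitted date is 23 days after November 6, 2025 (when the board resolution is passed), i.e. November 29, 2025; done December 1, 2025, after the minimum wait.
Step 4: 75 days after November 26, 2025 (when notice of the special meeting is given) is February 9, 2026; December 23, 2025 is within that limit.
Step 5: 14 days after December 23, 2025 (when the proxy materials are mailed) is January 6, 2026; completed December 26, 2025, before the deadline.
Step 6: the window is 8–48 days after December 26, 2025 (when the special meeting is convened), so January 3, 2026 through February 12, 2026; done January 5, 2026 — within the window.
Step 7: 36 days after January 5, 2026 (when the certificate of approval is filed) is February 10, 2026; completed February 9, 2026, before the deadline.

Yes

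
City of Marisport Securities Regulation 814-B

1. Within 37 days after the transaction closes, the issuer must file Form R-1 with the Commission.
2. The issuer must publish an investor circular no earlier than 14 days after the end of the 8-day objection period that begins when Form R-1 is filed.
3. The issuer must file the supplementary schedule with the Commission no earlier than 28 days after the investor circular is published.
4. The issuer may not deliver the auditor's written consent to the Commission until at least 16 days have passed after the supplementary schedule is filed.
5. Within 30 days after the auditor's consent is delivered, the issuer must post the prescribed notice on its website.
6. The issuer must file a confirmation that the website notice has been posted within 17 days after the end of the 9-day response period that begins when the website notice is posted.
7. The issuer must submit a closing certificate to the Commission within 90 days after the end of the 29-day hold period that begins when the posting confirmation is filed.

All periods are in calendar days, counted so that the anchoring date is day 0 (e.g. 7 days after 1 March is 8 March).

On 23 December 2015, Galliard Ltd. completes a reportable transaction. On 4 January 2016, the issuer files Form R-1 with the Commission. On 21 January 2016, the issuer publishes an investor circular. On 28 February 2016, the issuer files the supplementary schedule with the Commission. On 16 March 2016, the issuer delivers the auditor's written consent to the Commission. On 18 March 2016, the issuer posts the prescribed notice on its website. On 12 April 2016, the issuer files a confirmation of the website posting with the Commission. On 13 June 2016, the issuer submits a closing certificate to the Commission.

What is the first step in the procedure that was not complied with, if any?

Step 2

(1) due by 23 December 2015 + 37 days = 29 January 2016; 4 January 2016 is within that limit.
(2) permitted from 12 January 2016 + 14 days = 26 January 2016 onward; 21 January 2016 is 5 days before the earliest permitted date.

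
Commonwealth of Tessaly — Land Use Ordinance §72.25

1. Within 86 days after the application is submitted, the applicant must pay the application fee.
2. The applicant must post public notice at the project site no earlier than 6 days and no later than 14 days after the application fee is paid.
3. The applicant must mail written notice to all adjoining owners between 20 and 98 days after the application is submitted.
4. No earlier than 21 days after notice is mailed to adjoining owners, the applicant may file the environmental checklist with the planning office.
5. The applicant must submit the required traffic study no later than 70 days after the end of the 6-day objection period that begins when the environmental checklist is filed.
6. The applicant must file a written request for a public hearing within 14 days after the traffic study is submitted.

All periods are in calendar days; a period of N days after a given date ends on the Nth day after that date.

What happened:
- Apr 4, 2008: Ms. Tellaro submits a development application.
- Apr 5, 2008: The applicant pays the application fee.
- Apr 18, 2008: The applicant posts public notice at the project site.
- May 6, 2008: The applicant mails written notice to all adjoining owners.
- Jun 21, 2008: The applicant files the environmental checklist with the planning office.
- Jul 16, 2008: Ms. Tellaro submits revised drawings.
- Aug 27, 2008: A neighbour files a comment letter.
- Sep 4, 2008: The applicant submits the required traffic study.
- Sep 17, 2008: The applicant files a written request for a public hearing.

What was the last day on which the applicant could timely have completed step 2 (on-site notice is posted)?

Step 2 runs from Apr 5, 2008, when the application fee is paid. The window is 6–14 days after Apr 5, 2008; it closes on Apr 19, 2008.

Apr 19, 2008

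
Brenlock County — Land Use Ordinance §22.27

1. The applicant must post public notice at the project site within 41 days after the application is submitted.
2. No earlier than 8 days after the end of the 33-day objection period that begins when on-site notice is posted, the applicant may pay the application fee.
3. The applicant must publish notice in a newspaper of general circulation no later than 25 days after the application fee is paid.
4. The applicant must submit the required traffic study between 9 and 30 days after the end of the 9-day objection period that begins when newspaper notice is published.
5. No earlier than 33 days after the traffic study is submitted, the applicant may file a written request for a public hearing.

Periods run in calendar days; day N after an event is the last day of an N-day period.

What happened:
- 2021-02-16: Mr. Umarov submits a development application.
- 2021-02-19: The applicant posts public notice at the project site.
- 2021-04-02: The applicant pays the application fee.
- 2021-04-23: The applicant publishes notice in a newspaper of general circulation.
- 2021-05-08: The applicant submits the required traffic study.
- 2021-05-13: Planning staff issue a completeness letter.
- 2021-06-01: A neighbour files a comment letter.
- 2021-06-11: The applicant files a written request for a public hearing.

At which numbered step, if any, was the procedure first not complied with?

Step 4

Step 1 — counting 41 days from 2021-02-16 (when the application is submitted) gives a deadline of 2021-03-29; 2021-02-19 is within that limit.
Step 2 — must wait 8 days from 2021-03-24 (end of the 33-day objection period, which began when on-site notice is posted on 2021-02-19), so not before 2021-04-01; done 2021-04-02 — permitted.
Step 3 — counting 25 days from 2021-04-02 (when the application fee is paid) gives a deadline of 2021-04-27; completed 2021-04-23, before the deadline.
Step 4 — 9 and 30 days from 2021-05-02 (end of the 9-day objection period, which began when newspaper notice is published on 2021-04-23) are 2021-05-11 and 2021-06-01 respectively; 2021-05-08 is 3 days too early.
The analysis stops there.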